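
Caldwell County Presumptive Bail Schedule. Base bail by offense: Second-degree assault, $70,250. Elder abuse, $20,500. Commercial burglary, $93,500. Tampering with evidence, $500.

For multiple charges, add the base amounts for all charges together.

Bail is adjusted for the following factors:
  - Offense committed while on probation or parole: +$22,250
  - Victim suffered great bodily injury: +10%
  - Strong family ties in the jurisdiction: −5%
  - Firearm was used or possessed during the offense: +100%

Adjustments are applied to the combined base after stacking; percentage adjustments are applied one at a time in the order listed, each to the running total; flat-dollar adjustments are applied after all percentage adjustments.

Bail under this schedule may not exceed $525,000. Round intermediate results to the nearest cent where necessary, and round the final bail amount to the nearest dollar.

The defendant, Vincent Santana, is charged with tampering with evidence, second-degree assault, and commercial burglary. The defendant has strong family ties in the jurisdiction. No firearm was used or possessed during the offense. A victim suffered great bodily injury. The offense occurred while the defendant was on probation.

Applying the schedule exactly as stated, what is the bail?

$193,891

Base amounts from the schedule: tampering with evidence $500; second-degree assault $70,250; commercial burglary $93,500.
Stacking rule: sum of all bases. $500 + $70,250 + $93,500 = $164,250.
Victim suffered great bodily injury (+10%): $164,250 × 1.1 = $180,675.
Strong family ties in the jurisdiction (−5%): $180,675 × 0.95 = $171,641.25.
Offense committed while on probation or parole (+$22,250 flat): $171,641.25 + $22,250 = $193,891.25.
$193,891.25 is within the $525,000 maximum.
Rounded to the nearest dollar: $193,891.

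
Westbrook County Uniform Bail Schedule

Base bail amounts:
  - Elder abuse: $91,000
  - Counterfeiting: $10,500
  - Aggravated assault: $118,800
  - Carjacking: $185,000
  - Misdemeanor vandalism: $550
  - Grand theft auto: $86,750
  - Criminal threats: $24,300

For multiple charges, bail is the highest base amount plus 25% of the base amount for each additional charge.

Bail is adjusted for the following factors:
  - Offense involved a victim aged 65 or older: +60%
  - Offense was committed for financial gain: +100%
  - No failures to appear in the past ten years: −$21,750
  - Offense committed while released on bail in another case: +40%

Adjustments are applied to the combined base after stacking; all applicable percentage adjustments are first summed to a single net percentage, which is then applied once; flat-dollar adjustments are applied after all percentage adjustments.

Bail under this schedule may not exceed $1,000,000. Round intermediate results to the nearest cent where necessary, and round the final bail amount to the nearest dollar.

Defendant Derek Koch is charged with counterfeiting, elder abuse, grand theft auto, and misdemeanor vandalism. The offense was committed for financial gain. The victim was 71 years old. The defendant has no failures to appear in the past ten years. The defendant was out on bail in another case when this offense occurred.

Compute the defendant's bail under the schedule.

Base amounts from the schedule: counterfeiting $10,500; elder abuse $91,000; grand theft auto $86,750; misdemeanor vandalism $550.
Stacking rule: highest base plus 25% of each additional charge. Highest is elder abuse at $91,000. Additional: $10,500 × 25% = $2,625; $86,750 × 25% = $21,687.50; $550 × 25% = $137.50. Combined base = $91,000 + $24,450 = $115,450.
Net percentage adjustment: +60% +100% +40% = +200%. $115,450 × 3 = $346,350.
No failures to appear in the past ten years (−$21,750 flat): $346,350 − $21,750 = $324,600.
$324,600 is within the $1,000,000 maximum.

$324,600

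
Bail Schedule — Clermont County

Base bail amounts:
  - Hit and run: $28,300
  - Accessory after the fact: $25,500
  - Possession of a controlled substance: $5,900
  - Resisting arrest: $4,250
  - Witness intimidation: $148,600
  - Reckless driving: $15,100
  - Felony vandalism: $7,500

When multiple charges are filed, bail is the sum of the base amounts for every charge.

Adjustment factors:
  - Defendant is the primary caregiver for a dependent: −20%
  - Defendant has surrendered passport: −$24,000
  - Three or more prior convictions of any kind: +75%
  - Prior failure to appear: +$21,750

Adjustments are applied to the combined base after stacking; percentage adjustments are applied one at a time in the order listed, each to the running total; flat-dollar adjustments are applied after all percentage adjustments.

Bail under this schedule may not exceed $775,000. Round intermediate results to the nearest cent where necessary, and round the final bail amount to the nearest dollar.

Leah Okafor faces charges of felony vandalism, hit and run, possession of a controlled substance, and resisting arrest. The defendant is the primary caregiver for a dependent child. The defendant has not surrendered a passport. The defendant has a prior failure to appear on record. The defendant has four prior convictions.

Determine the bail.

Base amounts from the schedule: felony vandalism $7,500; hit and run $28,300; possession of a controlled substance $5,900; resisting arrest $4,250.
Stacking rule: sum of all bases. $7,500 + $28,300 + $5,900 + $4,250 = $45,950.
Defendant is the primary caregiver for a dependent (−20%): $45,950 × 0.8 = $36,760.
Three or more prior convictions of any kind (+75%): $36,760 × 1.75 = $64,330.
Prior failure to appear (+$21,750 flat): $64,330 + $21,750 = $86,080.
$86,080 is within the $775,000 maximum.

$86,080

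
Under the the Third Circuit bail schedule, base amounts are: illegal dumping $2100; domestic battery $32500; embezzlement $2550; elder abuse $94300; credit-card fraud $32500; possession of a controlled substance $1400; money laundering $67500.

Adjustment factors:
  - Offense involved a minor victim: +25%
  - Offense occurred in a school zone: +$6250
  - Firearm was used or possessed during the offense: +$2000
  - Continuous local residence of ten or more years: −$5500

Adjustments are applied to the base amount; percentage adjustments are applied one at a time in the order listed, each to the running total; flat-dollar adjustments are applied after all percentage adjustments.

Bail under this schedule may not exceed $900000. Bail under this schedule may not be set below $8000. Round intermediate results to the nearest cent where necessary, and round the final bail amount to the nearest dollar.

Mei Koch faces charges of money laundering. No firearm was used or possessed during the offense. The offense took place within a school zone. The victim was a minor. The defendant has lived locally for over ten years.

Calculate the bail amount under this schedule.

Base amounts from the schedule: money laundering $67500.
Single charge. Combined base = $67500.
Offense involved a minor victim (+25%): $67500 × 1.25 = $84375.
Offense occurred in a school zone (+$6250 flat): $84375 + $6250 = $90625.
Continuous local residence of ten or more years (−$5500 flat): $90625 − $5500 = $85125.
$85125 is within the $900000 maximum.
$85125 is at or above the $8000 minimum.

$85125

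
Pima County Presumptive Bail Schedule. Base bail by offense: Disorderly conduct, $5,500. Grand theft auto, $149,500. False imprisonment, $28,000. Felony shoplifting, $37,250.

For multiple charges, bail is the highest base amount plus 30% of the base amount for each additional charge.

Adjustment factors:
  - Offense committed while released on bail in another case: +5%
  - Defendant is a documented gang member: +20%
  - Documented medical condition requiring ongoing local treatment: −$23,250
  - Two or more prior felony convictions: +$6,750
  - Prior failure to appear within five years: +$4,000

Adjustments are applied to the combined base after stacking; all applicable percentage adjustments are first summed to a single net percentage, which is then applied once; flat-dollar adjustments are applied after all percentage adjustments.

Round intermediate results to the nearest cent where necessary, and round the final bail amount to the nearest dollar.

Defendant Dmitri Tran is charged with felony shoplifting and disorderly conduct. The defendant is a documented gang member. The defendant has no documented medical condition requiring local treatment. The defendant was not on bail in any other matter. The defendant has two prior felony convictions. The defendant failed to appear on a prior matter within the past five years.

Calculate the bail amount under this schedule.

Base amounts from the schedule: felony shoplifting $37,250; disorderly conduct $5,500.
Stacking rule: highest base plus 30% of each additional charge. Highest is felony shoplifting at $37,250. Additional: $5,500 × 30% = $1,650. Combined base = $37,250 + $1,650 = $38,900.
Defendant is a documented gang member (+20%): $38,900 × 1.2 = $46,680.
Two or more prior felony convictions (+$6,750 flat): $46,680 + $6,750 = $53,430.
Prior failure to appear within five years (+$4,000 flat): $53,430 + $4,000 = $57,430.

$57,430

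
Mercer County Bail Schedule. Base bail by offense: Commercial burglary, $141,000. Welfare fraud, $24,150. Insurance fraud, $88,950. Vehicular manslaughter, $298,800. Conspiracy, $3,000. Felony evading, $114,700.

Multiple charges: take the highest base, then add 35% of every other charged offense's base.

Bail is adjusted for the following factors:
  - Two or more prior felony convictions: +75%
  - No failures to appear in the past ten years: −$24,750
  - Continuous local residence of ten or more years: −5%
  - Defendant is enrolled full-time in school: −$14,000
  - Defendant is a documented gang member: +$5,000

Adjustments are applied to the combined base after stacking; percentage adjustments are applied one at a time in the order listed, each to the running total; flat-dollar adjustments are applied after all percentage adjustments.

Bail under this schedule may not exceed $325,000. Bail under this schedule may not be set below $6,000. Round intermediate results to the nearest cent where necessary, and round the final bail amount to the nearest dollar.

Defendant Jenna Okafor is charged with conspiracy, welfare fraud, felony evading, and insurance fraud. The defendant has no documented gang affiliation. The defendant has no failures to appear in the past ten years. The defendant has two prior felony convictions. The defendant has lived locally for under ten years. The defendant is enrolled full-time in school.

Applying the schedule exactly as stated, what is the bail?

Base amounts from the schedule: conspiracy $3,000; welfare fraud $24,150; felony evading $114,700; insurance fraud $88,950.
Stacking rule: highest base plus 35% of each additional charge. Highest is felony evading at $114,700. Additional: $3,000 × 35% = $1,050; $24,150 × 35% = $8,452.50; $88,950 × 35% = $31,132.50. Combined base = $114,700 + $40,635 = $155,335.
Two or more prior felony convictions (+75%): $155,335 × 1.75 = $271,836.25.
No failures to appear in the past ten years (−$24,750 flat): $271,836.25 − $24,750 = $247,086.25.
Defendant is enrolled full-time in school (−$14,000 flat): $247,086.25 − $14,000 = $233,086.25.
$233,086.25 is within the $325,000 maximum.
$233,086.25 is at or above the $6,000 minimum.
Rounded to the nearest dollar: $233,086.

$233,086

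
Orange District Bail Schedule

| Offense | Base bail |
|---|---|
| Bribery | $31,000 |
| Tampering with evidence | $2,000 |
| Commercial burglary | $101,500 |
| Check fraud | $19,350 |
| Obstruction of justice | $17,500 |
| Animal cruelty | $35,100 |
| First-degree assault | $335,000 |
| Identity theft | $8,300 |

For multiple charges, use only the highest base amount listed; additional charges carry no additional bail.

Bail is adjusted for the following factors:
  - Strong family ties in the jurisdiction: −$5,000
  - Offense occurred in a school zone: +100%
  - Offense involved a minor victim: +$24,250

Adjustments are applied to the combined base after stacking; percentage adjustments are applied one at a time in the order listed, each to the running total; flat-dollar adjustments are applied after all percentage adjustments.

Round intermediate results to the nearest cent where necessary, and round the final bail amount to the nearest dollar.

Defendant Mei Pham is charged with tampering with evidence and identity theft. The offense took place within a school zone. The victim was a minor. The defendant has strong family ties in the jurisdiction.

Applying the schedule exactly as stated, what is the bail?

$35,850

Base amounts from the schedule: tampering with evidence $2,000; identity theft $8,300.
Stacking rule: use the highest base only. Highest is identity theft at $8,300. Combined base = $8,300.
Offense occurred in a school zone (+100%): $8,300 × 2 = $16,600.
Strong family ties in the jurisdiction (−$5,000 flat): $16,600 − $5,000 = $11,600.
Offense involved a minor victim (+$24,250 flat): $11,600 + $24,250 = $35,850.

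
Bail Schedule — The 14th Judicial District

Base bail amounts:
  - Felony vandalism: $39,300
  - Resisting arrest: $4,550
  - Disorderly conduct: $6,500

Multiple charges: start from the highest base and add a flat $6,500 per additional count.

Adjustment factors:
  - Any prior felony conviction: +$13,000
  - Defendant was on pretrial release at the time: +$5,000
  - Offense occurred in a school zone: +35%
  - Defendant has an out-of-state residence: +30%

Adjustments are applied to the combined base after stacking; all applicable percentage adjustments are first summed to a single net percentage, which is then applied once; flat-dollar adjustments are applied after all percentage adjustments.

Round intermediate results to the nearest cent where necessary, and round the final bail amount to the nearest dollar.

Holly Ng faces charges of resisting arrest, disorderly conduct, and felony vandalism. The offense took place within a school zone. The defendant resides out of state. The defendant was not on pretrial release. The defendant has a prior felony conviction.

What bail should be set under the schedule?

$99,295

Base amounts from the schedule: resisting arrest $4,550; disorderly conduct $6,500; felony vandalism $39,300.
Stacking rule: highest base plus $6,500 per additional charge. Highest is felony vandalism at $39,300; 2 additional charges → +$13,000. Combined base = $52,300.
Net percentage adjustment: +35% +30% = +65%. $52,300 × 1.65 = $86,295.
Any prior felony conviction (+$13,000 flat): $86,295 + $13,000 = $99,295.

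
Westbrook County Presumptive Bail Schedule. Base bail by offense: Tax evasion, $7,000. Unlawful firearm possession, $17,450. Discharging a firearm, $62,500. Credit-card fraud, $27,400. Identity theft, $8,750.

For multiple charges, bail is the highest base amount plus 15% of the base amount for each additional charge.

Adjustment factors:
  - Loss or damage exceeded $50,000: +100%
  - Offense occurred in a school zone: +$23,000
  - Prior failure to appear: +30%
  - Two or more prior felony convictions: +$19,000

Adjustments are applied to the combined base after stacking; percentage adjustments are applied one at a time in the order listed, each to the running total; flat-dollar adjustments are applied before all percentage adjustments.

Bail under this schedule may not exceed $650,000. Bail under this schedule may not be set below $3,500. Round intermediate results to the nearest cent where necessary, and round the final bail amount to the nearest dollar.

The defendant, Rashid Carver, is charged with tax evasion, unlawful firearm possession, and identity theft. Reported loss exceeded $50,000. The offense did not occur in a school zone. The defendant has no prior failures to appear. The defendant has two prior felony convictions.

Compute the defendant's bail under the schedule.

Base amounts from the schedule: tax evasion $7,000; unlawful firearm possession $17,450; identity theft $8,750.
Stacking rule: highest base plus 15% of each additional charge. Highest is unlawful firearm possession at $17,450. Additional: $7,000 × 15% = $1,050; $8,750 × 15% = $1,312.50. Combined base = $17,450 + $2,362.50 = $19,812.50.
Two or more prior felony convictions (+$19,000 flat): $19,812.50 + $19,000 = $38,812.50.
Loss or damage exceeded $50,000 (+100%): $38,812.50 × 2 = $77,625.
$77,625 is within the $650,000 maximum.
$77,625 is at or above the $3,500 minimum.

$77,625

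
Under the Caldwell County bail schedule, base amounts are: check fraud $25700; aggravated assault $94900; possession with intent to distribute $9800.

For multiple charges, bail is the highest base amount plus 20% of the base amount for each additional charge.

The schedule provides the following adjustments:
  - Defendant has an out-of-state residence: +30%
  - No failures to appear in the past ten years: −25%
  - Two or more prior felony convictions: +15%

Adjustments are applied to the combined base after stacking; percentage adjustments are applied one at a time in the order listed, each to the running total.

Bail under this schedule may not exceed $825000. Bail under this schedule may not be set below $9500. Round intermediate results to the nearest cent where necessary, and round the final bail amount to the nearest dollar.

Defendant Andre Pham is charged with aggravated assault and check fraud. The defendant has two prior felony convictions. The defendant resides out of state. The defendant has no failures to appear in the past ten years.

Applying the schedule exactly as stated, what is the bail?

Base amounts from the schedule: aggravated assault $94900; check fraud $25700.
Stacking rule: highest base plus 20% of each additional charge. Highest is aggravated assault at $94900. Additional: $25700 × 20% = $5140. Combined base = $94900 + $5140 = $100040.
Defendant has an out-of-state residence (+30%): $100040 × 1.3 = $130052.
No failures to appear in the past ten years (−25%): $130052 × 0.75 = $97539.
Two or more prior felony convictions (+15%): $97539 × 1.15 = $112169.85.
$112169.85 is within the $825000 maximum.
$112169.85 is at or above the $9500 minimum.
Rounded to the nearest dollar: $112170.

$112170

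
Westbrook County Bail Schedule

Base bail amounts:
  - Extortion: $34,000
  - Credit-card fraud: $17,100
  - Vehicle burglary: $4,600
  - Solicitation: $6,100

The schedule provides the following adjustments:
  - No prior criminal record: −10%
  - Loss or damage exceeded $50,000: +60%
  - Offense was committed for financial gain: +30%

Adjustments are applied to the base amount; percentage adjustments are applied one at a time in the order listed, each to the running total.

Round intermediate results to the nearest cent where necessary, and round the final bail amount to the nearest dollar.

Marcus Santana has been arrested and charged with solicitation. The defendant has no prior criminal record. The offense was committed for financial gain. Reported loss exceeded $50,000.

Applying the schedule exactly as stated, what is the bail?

$11,419

Base amounts from the schedule: solicitation $6,100.
Single charge. Combined base = $6,100.
No prior criminal record (−10%): $6,100 × 0.9 = $5,490.
Loss or damage exceeded $50,000 (+60%): $5,490 × 1.6 = $8,784.
Offense was committed for financial gain (+30%): $8,784 × 1.3 = $11,419.20.
Rounded to the nearest dollar: $11,419.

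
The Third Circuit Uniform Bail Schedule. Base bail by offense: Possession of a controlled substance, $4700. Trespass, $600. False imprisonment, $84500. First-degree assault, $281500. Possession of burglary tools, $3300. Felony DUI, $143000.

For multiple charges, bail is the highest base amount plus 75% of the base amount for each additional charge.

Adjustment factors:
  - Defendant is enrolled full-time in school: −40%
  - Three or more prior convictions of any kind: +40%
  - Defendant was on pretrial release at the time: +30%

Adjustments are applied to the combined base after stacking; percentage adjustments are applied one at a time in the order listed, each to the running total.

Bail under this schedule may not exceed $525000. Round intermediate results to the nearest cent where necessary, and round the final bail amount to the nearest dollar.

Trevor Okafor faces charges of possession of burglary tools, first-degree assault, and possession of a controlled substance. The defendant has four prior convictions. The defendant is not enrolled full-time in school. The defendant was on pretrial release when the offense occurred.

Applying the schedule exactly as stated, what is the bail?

Base amounts from the schedule: possession of burglary tools $3300; first-degree assault $281500; possession of a controlled substance $4700.
Stacking rule: highest base plus 75% of each additional charge. Highest is first-degree assault at $281500. Additional: $3300 × 75% = $2475; $4700 × 75% = $3525. Combined base = $281500 + $6000 = $287500.
Three or more prior convictions of any kind (+40%): $287500 × 1.4 = $402500.
Defendant was on pretrial release at the time (+30%): $402500 × 1.3 = $523250.
$523250 is within the $525000 maximum.

$523250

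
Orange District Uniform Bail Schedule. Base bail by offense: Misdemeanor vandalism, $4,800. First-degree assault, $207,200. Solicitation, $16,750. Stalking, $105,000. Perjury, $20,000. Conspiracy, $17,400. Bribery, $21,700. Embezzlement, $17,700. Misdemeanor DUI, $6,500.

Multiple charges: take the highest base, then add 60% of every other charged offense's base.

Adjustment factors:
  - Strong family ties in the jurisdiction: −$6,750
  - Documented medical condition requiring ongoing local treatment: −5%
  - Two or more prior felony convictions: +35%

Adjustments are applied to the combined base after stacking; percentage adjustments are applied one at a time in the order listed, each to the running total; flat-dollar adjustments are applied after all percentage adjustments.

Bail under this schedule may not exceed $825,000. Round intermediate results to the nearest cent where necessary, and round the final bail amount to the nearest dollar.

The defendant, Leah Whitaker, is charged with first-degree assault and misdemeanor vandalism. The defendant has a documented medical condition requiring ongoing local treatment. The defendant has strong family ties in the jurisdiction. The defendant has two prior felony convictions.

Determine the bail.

Base amounts from the schedule: first-degree assault $207,200; misdemeanor vandalism $4,800.
Stacking rule: highest base plus 60% of each additional charge. Highest is first-degree assault at $207,200. Additional: $4,800 × 60% = $2,880. Combined base = $207,200 + $2,880 = $210,080.
Documented medical condition requiring ongoing local treatment (−5%): $210,080 × 0.95 = $199,576.
Two or more prior felony convictions (+35%): $199,576 × 1.35 = $269,427.60.
Strong family ties in the jurisdiction (−$6,750 flat): $269,427.60 − $6,750 = $262,677.60.
$262,677.60 is within the $825,000 maximum.
Rounded to the nearest dollar: $262,678.

$262,678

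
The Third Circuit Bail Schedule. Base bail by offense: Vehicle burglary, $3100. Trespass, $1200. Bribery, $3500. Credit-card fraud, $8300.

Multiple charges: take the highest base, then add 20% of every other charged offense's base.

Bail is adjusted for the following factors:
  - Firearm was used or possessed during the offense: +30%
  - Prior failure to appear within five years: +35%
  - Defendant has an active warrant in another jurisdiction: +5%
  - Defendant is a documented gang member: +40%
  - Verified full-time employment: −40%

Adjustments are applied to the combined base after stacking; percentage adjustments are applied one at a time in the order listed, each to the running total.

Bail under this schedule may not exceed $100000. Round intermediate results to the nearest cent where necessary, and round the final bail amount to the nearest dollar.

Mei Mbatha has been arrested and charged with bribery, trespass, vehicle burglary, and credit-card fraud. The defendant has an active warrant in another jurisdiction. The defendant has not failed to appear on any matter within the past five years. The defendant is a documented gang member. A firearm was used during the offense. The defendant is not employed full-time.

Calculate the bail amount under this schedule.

$18842

Base amounts from the schedule: bribery $3500; trespass $1200; vehicle burglary $3100; credit-card fraud $8300.
Stacking rule: highest base plus 20% of each additional charge. Highest is credit-card fraud at $8300. Additional: $3500 × 20% = $700; $1200 × 20% = $240; $3100 × 20% = $620. Combined base = $8300 + $1560 = $9860.
Firearm was used or possessed during the offense (+30%): $9860 × 1.3 = $12818.
Defendant has an active warrant in another jurisdiction (+5%): $12818 × 1.05 = $13458.90.
Defendant is a documented gang member (+40%): $13458.90 × 1.4 = $18842.46.
$18842.46 is within the $100000 maximum.
Rounded to the nearest dollar: $18842.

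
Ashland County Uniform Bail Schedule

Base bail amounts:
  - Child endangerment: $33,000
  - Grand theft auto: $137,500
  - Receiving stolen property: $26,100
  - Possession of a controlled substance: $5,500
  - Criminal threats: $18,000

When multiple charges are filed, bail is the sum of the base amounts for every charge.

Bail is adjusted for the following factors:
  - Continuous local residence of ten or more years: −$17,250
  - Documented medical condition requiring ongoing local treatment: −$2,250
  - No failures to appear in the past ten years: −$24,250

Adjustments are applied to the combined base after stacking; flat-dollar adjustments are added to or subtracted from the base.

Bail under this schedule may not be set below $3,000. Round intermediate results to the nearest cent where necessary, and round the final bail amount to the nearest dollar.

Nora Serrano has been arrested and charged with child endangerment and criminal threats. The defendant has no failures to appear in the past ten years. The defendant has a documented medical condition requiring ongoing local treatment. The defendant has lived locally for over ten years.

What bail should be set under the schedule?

$7,250

Base amounts from the schedule: child endangerment $33,000; criminal threats $18,000.
Stacking rule: sum of all bases. $33,000 + $18,000 = $51,000.
Continuous local residence of ten or more years (−$17,250 flat): $51,000 − $17,250 = $33,750.
Documented medical condition requiring ongoing local treatment (−$2,250 flat): $33,750 − $2,250 = $31,500.
No failures to appear in the past ten years (−$24,250 flat): $31,500 − $24,250 = $7,250.
$7,250 is at or above the $3,000 minimum.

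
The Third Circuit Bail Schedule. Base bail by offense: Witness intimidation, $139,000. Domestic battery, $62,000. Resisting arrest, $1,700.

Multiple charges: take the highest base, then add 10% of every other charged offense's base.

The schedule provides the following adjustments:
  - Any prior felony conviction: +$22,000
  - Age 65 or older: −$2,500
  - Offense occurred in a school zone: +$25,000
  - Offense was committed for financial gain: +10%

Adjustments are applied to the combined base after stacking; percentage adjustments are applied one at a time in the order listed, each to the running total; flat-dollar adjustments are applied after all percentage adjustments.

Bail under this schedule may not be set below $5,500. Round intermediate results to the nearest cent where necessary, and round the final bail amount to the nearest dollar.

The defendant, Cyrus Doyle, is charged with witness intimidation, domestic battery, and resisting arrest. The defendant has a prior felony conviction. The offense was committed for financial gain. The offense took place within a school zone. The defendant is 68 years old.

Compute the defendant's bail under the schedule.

$204,407

Base amounts from the schedule: witness intimidation $139,000; domestic battery $62,000; resisting arrest $1,700.
Stacking rule: highest base plus 10% of each additional charge. Highest is witness intimidation at $139,000. Additional: $62,000 × 10% = $6,200; $1,700 × 10% = $170. Combined base = $139,000 + $6,370 = $145,370.
Offense was committed for financial gain (+10%): $145,370 × 1.1 = $159,907.
Any prior felony conviction (+$22,000 flat): $159,907 + $22,000 = $181,907.
Age 65 or older (−$2,500 flat): $181,907 − $2,500 = $179,407.
Offense occurred in a school zone (+$25,000 flat): $179,407 + $25,000 = $204,407.
$204,407 is at or above the $5,500 minimum.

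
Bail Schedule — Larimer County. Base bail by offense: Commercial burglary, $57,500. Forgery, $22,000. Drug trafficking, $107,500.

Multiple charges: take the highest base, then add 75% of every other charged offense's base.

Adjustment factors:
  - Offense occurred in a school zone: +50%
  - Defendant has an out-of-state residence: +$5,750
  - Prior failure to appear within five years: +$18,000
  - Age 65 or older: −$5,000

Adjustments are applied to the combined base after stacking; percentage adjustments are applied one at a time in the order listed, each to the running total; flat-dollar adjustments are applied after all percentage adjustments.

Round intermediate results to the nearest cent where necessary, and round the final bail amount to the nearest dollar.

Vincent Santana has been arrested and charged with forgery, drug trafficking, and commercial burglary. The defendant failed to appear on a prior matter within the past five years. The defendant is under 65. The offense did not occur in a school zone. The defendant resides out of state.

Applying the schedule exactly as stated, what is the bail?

Base amounts from the schedule: forgery $22,000; drug trafficking $107,500; commercial burglary $57,500.
Stacking rule: highest base plus 75% of each additional charge. Highest is drug trafficking at $107,500. Additional: $22,000 × 75% = $16,500; $57,500 × 75% = $43,125. Combined base = $107,500 + $59,625 = $167,125.
Defendant has an out-of-state residence (+$5,750 flat): $167,125 + $5,750 = $172,875.
Prior failure to appear within five years (+$18,000 flat): $172,875 + $18,000 = $190,875.

$190,875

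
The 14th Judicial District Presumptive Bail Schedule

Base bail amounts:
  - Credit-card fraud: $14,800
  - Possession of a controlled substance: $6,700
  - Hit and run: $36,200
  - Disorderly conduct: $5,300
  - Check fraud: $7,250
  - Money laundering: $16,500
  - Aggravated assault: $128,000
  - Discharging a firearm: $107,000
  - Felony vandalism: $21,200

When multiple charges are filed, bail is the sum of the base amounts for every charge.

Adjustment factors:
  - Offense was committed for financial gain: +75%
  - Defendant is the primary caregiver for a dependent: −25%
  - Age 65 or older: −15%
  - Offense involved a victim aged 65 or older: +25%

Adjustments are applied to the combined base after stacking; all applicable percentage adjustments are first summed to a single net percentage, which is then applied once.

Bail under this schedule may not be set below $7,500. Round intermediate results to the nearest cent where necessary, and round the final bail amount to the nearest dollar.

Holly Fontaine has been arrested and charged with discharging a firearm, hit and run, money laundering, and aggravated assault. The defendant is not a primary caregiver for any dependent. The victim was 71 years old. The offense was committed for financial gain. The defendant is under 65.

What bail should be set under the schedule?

$575,400

Base amounts from the schedule: discharging a firearm $107,000; hit and run $36,200; money laundering $16,500; aggravated assault $128,000.
Stacking rule: sum of all bases. $107,000 + $36,200 + $16,500 + $128,000 = $287,700.
Net percentage adjustment: +75% +25% = +100%. $287,700 × 2 = $575,400.
$575,400 is at or above the $7,500 minimum.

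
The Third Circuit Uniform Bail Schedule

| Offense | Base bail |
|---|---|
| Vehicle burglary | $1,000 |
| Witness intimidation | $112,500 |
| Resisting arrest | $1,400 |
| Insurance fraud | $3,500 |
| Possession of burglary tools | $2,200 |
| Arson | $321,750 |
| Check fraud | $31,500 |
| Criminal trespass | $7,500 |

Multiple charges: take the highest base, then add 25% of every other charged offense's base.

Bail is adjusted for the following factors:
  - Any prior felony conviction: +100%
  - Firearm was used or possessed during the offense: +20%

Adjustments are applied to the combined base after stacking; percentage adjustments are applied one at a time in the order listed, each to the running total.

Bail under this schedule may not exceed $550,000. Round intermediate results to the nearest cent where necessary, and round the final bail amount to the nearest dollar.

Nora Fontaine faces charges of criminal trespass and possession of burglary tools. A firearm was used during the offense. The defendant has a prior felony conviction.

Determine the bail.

Base amounts from the schedule: criminal trespass $7,500; possession of burglary tools $2,200.
Stacking rule: highest base plus 25% of each additional charge. Highest is criminal trespass at $7,500. Additional: $2,200 × 25% = $550. Combined base = $7,500 + $550 = $8,050.
Any prior felony conviction (+100%): $8,050 × 2 = $16,100.
Firearm was used or possessed during the offense (+20%): $16,100 × 1.2 = $19,320.
$19,320 is within the $550,000 maximum.

$19,320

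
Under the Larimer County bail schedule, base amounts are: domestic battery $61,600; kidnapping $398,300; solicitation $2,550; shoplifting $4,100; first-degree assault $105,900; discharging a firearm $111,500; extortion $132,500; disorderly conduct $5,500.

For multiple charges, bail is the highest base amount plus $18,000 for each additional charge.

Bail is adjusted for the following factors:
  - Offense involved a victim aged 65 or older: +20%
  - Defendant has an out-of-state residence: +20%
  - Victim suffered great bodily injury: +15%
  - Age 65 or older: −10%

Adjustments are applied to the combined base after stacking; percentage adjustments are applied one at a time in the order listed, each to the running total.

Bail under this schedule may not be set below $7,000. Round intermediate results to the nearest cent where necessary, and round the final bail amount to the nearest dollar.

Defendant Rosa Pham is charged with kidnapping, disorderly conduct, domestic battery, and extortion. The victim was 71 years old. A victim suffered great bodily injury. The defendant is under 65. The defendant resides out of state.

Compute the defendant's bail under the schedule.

Base amounts from the schedule: kidnapping $398,300; disorderly conduct $5,500; domestic battery $61,600; extortion $132,500.
Stacking rule: highest base plus $18,000 per additional charge. Highest is kidnapping at $398,300; 3 additional charges → +$54,000. Combined base = $452,300.
Offense involved a victim aged 65 or older (+20%): $452,300 × 1.2 = $542,760.
Defendant has an out-of-state residence (+20%): $542,760 × 1.2 = $651,312.
Victim suffered great bodily injury (+15%): $651,312 × 1.15 = $749,008.80.
$749,008.80 is at or above the $7,000 minimum.
Rounded to the nearest dollar: $749,009.

$749,009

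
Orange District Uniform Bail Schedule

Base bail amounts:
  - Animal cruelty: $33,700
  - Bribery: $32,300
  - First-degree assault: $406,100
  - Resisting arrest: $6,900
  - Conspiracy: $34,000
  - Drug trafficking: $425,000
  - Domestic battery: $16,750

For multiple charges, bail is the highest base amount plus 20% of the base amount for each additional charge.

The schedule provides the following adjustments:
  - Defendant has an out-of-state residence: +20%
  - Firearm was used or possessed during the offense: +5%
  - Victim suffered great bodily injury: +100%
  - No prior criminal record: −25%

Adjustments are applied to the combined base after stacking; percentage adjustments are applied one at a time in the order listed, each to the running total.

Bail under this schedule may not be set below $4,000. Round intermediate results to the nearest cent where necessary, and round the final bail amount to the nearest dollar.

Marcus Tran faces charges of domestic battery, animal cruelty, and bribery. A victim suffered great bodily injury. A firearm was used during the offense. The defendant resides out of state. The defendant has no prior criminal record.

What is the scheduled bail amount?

Base amounts from the schedule: domestic battery $16,750; animal cruelty $33,700; bribery $32,300.
Stacking rule: highest base plus 20% of each additional charge. Highest is animal cruelty at $33,700. Additional: $16,750 × 20% = $3,350; $32,300 × 20% = $6,460. Combined base = $33,700 + $9,810 = $43,510.
Defendant has an out-of-state residence (+20%): $43,510 × 1.2 = $52,212.
Firearm was used or possessed during the offense (+5%): $52,212 × 1.05 = $54,822.60.
Victim suffered great bodily injury (+100%): $54,822.60 × 2 = $109,645.20.
No prior criminal record (−25%): $109,645.20 × 0.75 = $82,233.90.
$82,233.90 is at or above the $4,000 minimum.
Rounded to the nearest dollar: $82,234.

$82,234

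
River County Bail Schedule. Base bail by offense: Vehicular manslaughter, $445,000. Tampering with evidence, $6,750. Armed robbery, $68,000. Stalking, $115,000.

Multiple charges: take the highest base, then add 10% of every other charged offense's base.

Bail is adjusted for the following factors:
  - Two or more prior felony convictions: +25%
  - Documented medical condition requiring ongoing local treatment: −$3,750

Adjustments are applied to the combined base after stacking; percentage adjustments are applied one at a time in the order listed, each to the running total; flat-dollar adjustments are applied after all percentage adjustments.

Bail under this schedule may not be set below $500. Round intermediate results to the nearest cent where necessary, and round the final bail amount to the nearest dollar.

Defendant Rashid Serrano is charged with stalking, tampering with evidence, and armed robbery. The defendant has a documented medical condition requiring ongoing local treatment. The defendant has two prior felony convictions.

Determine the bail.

Base amounts from the schedule: stalking $115,000; tampering with evidence $6,750; armed robbery $68,000.
Stacking rule: highest base plus 10% of each additional charge. Highest is stalking at $115,000. Additional: $6,750 × 10% = $675; $68,000 × 10% = $6,800. Combined base = $115,000 + $7,475 = $122,475.
Two or more prior felony convictions (+25%): $122,475 × 1.25 = $153,093.75.
Documented medical condition requiring ongoing local treatment (−$3,750 flat): $153,093.75 − $3,750 = $149,343.75.
$149,343.75 is at or above the $500 minimum.
Rounded to the nearest dollar: $149,344.

$149,344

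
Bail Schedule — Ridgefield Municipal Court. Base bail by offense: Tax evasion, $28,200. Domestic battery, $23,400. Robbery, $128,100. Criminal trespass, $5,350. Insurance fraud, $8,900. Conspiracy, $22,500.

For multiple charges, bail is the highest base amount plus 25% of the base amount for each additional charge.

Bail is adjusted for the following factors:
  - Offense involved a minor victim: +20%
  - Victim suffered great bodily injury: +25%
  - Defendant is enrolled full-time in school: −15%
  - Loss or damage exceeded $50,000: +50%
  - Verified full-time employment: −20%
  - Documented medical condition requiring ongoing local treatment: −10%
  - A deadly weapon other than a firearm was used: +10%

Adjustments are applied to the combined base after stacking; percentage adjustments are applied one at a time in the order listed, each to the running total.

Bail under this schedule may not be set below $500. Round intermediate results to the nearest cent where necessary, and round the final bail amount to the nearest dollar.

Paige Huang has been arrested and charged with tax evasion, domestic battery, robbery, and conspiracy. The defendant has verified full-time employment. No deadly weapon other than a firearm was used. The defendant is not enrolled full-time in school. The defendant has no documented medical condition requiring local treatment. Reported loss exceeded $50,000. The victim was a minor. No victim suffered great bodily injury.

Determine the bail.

$211,140

Base amounts from the schedule: tax evasion $28,200; domestic battery $23,400; robbery $128,100; conspiracy $22,500.
Stacking rule: highest base plus 25% of each additional charge. Highest is robbery at $128,100. Additional: $28,200 × 25% = $7,050; $23,400 × 25% = $5,850; $22,500 × 25% = $5,625. Combined base = $128,100 + $18,525 = $146,625.
Offense involved a minor victim (+20%): $146,625 × 1.2 = $175,950.
Loss or damage exceeded $50,000 (+50%): $175,950 × 1.5 = $263,925.
Verified full-time employment (−20%): $263,925 × 0.8 = $211,140.
$211,140 is at or above the $500 minimum.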